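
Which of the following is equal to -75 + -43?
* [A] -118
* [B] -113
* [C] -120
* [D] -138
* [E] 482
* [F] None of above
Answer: A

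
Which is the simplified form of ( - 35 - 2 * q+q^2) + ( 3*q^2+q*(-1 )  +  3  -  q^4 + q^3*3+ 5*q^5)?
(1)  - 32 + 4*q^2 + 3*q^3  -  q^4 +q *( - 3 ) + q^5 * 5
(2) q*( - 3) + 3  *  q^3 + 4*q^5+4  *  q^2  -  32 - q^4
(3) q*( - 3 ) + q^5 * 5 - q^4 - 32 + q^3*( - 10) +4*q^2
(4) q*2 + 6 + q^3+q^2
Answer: 1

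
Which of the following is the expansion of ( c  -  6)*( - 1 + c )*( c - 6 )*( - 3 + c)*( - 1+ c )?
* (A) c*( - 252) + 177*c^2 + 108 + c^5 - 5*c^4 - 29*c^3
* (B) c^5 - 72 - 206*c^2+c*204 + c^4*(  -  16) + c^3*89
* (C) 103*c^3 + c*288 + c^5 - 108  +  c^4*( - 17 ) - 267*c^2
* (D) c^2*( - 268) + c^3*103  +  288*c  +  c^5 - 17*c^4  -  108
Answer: C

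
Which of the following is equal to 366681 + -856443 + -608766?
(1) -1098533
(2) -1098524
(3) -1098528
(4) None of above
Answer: 3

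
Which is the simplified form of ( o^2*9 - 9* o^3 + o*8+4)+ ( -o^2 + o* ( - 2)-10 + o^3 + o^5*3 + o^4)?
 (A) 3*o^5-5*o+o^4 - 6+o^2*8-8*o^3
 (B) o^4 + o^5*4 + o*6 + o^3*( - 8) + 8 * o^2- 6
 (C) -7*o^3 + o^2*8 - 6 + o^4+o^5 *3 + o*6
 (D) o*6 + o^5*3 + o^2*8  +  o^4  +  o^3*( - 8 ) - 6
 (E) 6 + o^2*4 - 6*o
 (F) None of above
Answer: D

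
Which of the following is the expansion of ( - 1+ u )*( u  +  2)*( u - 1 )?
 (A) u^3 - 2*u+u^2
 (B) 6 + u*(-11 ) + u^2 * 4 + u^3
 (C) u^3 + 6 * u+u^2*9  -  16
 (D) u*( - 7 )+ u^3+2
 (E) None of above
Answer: E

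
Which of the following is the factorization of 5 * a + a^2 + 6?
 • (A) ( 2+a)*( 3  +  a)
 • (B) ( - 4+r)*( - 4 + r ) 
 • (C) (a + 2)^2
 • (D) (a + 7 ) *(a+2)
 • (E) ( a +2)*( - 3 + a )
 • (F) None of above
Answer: A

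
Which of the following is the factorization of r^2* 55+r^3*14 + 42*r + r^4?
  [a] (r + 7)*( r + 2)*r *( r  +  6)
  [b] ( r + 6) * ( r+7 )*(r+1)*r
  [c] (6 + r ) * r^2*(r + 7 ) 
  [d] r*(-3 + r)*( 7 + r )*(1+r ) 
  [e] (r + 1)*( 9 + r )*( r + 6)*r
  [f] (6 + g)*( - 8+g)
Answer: b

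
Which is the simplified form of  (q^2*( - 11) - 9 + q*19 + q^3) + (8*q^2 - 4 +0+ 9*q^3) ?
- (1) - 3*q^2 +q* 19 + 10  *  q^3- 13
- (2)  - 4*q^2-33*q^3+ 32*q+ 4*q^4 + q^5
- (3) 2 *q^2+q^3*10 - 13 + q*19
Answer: 1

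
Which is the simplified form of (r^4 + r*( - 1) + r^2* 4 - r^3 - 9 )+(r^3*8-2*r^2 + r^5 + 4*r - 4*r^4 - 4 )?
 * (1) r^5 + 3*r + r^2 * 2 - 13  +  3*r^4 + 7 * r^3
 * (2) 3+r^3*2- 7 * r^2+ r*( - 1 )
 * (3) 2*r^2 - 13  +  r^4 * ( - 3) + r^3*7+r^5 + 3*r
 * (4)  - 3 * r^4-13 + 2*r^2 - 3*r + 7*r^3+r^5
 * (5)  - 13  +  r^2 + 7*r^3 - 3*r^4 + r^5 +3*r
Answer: 3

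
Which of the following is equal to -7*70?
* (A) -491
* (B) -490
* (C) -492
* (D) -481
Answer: B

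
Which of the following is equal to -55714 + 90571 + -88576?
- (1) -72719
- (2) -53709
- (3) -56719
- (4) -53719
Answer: 4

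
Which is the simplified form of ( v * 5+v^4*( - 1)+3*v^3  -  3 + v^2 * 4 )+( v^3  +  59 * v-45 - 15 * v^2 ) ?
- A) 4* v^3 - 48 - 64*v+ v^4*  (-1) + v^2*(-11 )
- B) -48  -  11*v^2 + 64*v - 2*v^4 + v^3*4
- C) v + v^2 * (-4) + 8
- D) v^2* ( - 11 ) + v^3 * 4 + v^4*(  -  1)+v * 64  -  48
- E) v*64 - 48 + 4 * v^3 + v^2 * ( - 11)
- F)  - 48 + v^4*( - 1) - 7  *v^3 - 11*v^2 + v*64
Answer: D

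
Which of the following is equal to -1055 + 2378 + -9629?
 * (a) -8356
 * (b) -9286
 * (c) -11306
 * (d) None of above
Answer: d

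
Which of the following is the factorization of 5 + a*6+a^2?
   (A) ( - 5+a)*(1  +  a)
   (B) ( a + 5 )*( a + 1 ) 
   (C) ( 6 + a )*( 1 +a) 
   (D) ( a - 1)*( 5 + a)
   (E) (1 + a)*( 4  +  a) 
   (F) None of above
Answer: B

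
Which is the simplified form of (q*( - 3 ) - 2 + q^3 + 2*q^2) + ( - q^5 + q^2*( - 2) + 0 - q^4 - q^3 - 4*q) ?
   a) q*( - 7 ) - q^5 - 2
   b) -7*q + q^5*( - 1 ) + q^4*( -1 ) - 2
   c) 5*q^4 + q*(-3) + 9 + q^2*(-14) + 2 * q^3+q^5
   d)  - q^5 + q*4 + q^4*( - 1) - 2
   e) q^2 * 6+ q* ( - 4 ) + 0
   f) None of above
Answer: b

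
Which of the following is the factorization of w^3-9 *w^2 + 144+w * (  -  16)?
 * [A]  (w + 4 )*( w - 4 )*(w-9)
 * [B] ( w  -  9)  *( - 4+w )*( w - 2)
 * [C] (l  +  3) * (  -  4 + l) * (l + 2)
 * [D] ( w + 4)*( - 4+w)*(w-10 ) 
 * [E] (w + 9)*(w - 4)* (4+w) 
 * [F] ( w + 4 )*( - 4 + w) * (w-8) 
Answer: A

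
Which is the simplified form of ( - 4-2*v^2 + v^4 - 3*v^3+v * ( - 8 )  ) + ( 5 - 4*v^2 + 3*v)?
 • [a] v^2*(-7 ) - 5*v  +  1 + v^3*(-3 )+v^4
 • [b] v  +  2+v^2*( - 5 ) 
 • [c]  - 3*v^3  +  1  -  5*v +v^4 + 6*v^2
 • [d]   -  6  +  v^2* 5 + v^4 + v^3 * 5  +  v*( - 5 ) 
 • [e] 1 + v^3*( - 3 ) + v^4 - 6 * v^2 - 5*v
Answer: e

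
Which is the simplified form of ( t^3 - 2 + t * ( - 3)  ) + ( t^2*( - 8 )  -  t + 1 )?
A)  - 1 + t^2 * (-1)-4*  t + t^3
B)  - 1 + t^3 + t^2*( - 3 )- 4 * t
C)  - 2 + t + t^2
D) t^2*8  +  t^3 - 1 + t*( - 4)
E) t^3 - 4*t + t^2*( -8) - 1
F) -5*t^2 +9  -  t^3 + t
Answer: E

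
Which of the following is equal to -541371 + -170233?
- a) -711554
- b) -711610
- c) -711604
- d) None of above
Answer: c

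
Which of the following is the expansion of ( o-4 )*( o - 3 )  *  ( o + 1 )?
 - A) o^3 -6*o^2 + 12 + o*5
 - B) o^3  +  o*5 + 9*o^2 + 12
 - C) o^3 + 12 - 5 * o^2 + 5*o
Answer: A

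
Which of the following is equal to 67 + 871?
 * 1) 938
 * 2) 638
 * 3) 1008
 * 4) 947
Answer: 1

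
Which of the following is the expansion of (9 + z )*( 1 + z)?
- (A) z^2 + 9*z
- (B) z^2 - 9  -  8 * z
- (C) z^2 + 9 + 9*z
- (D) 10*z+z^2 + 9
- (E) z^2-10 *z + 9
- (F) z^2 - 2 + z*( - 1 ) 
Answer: D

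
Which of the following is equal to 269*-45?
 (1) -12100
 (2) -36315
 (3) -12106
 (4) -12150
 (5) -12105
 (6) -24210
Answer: 5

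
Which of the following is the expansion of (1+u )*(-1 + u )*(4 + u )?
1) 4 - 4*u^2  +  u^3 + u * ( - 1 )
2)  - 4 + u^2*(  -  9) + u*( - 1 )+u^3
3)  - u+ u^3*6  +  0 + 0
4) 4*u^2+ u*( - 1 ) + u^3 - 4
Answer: 4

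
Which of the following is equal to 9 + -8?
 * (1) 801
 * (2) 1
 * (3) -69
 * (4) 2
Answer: 2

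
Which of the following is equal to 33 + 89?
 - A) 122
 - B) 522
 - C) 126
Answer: A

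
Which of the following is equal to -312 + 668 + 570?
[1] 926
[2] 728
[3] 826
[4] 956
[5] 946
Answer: 1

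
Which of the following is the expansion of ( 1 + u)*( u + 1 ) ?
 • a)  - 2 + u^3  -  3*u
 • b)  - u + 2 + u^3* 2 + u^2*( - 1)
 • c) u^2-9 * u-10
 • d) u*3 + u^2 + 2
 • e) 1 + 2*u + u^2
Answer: e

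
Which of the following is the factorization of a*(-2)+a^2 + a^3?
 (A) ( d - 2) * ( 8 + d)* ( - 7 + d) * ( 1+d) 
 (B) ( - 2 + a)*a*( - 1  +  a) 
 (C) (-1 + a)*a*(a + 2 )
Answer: C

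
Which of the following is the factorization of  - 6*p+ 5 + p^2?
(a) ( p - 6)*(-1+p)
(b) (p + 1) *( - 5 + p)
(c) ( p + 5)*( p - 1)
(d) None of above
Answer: d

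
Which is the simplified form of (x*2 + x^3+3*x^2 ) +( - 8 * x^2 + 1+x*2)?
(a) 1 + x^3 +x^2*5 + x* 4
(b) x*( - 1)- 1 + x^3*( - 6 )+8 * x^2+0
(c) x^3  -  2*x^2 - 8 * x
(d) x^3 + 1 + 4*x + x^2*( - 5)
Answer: d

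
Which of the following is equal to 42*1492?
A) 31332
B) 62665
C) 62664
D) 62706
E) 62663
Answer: C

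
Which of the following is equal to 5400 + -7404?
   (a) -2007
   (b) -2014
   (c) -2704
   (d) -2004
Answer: d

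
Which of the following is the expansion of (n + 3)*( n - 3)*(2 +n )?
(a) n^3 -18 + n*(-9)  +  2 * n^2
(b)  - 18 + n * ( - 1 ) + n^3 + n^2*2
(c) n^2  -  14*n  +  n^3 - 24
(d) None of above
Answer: a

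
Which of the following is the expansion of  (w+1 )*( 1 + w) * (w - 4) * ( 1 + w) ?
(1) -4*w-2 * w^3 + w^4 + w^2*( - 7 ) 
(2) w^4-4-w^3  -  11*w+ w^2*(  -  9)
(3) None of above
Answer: 2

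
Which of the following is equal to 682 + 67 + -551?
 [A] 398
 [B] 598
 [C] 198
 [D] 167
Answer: C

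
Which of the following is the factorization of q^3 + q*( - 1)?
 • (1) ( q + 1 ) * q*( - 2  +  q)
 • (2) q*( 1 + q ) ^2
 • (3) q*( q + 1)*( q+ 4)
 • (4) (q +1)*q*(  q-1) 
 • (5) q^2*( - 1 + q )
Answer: 4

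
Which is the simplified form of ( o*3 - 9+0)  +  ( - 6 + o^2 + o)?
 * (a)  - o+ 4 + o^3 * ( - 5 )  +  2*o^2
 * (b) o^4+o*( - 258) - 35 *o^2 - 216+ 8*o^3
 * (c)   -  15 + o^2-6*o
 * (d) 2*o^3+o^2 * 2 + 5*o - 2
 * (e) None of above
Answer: e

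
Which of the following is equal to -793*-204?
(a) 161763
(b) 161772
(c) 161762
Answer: b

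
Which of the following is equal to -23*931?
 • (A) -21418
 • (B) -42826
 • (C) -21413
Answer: C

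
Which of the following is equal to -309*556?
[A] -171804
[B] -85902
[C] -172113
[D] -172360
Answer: A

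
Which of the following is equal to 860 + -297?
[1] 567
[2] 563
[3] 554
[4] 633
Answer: 2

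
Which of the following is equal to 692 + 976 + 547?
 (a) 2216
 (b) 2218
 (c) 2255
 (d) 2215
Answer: d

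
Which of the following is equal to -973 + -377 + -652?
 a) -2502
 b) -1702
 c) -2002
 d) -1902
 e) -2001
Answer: c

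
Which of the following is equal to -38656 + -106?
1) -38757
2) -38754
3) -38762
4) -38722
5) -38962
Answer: 3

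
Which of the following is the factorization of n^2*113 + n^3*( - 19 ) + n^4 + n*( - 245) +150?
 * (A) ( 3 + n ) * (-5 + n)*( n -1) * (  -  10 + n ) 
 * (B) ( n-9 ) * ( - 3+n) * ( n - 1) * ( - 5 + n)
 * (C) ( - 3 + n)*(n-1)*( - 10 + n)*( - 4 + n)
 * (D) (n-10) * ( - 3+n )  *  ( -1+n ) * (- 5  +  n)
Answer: D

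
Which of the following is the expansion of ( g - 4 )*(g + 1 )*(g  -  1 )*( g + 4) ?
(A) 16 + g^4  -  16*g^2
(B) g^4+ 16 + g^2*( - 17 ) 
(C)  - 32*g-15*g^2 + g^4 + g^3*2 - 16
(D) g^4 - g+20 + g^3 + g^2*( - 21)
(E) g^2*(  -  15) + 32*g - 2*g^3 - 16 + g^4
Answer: B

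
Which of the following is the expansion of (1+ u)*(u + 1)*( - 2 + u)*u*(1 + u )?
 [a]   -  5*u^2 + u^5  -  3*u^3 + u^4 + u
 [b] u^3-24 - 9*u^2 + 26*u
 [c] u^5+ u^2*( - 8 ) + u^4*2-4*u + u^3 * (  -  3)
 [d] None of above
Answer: d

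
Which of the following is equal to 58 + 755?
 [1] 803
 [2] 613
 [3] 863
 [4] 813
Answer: 4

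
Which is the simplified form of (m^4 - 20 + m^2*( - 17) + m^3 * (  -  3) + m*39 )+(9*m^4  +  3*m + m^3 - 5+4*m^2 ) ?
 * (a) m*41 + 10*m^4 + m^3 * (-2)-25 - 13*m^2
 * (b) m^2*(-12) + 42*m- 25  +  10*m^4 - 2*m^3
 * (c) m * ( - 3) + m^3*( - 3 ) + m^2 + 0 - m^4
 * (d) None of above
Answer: d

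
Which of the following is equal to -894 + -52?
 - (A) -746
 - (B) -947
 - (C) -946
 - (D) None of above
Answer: C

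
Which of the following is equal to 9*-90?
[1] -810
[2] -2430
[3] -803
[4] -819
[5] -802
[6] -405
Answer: 1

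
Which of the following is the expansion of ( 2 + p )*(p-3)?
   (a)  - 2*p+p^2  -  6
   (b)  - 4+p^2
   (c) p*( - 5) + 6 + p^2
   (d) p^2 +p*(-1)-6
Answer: d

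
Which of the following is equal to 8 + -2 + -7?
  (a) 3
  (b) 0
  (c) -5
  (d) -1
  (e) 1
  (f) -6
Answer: d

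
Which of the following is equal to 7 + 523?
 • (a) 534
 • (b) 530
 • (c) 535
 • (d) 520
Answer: b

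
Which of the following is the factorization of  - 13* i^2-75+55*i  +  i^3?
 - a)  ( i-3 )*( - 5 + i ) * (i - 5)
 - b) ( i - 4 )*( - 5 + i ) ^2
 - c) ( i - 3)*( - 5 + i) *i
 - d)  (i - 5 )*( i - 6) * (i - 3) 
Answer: a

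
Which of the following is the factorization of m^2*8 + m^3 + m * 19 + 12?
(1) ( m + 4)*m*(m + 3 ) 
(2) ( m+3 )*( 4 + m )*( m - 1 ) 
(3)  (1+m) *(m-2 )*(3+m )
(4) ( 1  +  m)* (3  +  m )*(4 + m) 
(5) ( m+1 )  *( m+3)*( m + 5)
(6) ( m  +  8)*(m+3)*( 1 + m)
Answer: 4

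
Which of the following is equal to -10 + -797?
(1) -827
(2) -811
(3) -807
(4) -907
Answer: 3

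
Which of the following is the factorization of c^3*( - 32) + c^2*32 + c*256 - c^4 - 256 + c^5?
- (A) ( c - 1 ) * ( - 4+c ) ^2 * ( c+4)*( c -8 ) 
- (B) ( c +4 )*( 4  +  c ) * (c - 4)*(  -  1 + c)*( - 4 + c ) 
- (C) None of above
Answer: B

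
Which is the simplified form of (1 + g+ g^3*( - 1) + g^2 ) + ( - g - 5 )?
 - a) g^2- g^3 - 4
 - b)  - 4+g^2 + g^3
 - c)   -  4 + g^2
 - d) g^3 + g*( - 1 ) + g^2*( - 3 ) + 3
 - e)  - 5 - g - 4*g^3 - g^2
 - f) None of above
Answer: a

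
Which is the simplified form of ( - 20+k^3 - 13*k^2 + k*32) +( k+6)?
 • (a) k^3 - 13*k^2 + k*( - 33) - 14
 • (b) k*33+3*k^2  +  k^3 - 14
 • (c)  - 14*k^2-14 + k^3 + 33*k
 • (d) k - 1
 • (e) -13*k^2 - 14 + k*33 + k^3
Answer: e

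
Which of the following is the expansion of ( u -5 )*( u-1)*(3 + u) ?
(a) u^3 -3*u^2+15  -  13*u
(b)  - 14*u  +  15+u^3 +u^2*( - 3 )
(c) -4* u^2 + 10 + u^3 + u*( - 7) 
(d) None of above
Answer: a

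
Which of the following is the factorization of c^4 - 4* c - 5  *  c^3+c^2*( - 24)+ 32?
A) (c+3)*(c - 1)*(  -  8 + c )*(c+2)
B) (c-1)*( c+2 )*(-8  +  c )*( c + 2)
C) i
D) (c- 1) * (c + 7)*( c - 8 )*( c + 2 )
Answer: B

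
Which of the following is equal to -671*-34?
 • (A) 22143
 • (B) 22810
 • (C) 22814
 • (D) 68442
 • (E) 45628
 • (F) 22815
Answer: C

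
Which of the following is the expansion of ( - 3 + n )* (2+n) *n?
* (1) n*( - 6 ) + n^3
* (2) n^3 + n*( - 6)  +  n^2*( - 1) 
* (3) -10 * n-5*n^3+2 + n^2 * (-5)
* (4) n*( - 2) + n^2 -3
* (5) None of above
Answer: 2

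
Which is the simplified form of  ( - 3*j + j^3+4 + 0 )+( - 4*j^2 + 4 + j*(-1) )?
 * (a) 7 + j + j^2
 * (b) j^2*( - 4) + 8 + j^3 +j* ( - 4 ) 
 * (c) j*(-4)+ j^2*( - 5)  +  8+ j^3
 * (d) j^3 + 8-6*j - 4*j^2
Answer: b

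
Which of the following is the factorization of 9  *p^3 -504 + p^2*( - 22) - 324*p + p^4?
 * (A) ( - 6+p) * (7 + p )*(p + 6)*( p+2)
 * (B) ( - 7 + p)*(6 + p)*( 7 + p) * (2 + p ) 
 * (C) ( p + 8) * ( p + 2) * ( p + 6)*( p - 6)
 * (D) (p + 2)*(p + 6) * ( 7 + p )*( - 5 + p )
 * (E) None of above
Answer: A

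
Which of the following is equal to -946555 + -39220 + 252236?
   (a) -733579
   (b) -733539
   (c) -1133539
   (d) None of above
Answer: b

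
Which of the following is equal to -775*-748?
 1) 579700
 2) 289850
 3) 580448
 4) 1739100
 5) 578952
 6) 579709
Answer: 1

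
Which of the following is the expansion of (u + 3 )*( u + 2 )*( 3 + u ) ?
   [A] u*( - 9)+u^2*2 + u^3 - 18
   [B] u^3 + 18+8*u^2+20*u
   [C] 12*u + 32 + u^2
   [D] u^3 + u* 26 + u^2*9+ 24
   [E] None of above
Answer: E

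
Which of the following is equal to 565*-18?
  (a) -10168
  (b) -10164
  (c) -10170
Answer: c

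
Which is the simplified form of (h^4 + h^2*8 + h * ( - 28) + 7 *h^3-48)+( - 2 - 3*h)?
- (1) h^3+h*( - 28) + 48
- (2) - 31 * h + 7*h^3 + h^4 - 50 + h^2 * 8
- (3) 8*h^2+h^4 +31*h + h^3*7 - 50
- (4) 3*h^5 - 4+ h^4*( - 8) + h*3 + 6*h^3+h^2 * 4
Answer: 2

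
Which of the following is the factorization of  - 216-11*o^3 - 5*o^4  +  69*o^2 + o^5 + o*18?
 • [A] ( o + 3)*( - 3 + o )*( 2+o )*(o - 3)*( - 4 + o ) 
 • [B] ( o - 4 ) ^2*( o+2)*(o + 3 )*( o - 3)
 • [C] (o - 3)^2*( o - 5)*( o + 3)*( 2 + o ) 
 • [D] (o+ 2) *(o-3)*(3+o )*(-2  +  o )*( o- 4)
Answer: A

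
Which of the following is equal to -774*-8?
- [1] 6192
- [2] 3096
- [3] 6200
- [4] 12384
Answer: 1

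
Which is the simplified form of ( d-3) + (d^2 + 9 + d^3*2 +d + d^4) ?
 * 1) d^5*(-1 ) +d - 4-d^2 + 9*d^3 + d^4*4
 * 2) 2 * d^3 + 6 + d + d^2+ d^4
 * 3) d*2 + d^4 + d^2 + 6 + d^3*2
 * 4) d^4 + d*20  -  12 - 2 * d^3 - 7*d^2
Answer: 3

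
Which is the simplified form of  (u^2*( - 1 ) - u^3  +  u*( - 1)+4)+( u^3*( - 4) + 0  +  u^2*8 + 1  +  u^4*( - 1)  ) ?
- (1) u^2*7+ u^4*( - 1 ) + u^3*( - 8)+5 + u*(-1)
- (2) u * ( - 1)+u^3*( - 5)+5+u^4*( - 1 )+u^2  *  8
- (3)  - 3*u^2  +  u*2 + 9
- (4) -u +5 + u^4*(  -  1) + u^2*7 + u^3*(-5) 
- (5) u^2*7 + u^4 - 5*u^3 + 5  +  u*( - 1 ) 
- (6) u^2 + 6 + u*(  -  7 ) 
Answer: 4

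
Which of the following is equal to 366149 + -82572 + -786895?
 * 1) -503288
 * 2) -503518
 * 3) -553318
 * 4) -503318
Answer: 4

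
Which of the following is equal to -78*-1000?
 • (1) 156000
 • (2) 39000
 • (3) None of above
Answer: 3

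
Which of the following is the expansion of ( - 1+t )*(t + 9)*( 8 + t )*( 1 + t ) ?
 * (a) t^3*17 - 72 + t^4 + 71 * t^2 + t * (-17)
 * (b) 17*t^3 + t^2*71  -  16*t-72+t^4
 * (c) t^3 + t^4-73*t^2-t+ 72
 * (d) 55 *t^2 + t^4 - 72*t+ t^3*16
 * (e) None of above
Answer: a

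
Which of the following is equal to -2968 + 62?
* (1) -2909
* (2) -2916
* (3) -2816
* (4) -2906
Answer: 4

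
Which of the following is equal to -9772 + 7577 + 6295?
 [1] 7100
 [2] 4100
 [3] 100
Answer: 2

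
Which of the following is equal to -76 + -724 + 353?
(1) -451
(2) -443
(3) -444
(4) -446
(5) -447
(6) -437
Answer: 5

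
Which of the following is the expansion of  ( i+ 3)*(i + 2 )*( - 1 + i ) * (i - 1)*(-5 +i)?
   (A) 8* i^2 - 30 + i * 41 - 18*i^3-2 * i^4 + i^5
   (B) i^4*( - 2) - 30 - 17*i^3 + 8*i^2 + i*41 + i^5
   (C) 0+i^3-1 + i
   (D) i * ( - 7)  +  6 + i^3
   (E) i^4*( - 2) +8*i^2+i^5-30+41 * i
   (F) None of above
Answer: A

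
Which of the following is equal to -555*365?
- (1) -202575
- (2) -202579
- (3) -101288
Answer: 1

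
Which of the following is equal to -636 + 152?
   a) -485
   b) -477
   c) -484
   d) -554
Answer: c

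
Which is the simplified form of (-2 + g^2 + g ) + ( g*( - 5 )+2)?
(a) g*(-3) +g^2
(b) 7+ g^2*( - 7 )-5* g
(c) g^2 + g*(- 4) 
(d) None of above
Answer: c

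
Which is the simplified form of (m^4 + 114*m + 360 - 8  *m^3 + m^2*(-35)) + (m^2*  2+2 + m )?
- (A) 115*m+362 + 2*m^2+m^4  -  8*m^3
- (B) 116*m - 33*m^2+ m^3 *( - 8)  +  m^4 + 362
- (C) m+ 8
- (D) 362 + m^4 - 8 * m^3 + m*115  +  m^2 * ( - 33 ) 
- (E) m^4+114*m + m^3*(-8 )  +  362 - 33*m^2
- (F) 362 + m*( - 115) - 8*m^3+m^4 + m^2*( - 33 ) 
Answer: D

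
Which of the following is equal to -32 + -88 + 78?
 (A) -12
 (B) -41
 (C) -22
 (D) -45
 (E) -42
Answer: E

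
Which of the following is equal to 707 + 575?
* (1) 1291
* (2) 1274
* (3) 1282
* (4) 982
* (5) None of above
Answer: 3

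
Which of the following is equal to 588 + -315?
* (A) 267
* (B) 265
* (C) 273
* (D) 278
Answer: C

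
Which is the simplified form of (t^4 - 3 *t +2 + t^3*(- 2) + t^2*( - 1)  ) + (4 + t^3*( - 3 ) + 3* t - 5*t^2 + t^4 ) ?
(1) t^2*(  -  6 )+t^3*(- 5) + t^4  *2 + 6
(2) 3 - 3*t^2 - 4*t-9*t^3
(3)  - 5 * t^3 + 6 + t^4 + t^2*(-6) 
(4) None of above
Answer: 1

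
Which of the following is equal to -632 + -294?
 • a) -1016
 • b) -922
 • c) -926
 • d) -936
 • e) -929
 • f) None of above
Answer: c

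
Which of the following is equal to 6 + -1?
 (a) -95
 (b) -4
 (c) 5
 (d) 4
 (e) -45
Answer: c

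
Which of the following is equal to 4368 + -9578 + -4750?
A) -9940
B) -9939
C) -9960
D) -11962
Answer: C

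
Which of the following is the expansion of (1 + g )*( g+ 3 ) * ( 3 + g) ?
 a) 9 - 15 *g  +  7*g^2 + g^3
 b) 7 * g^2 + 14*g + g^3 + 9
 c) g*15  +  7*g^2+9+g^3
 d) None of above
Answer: c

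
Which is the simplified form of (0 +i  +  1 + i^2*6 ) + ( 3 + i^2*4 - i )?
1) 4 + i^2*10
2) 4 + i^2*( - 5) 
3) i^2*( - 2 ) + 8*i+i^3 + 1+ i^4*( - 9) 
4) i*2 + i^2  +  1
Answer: 1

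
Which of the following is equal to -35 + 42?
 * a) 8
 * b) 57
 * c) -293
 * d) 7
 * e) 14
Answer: d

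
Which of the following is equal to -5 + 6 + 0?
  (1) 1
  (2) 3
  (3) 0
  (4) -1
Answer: 1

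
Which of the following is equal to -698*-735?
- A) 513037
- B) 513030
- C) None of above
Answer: B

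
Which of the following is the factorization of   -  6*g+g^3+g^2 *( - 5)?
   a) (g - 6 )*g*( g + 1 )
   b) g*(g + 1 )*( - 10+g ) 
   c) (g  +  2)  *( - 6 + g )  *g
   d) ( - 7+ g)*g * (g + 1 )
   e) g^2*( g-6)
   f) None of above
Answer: a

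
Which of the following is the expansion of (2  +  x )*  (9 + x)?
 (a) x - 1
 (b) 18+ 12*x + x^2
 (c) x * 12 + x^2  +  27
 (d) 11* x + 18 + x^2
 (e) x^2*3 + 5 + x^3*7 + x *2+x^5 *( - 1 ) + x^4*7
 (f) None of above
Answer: d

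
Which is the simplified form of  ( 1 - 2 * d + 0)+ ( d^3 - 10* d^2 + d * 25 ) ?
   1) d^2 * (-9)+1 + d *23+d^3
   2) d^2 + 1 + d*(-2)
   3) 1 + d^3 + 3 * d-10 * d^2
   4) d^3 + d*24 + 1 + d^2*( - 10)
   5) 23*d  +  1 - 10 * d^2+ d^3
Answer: 5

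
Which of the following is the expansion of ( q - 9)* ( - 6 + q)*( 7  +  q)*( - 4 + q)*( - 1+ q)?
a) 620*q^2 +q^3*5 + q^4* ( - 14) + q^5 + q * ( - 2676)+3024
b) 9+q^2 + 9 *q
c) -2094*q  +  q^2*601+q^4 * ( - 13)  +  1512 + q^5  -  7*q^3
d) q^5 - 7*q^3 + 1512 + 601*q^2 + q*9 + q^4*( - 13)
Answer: c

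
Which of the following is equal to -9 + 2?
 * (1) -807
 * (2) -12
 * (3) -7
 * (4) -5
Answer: 3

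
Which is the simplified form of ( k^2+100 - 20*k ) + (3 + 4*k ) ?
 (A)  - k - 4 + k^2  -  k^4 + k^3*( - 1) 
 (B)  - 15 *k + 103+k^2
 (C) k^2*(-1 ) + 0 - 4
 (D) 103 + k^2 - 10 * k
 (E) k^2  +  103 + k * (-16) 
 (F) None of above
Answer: E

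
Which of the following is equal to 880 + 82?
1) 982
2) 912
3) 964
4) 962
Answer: 4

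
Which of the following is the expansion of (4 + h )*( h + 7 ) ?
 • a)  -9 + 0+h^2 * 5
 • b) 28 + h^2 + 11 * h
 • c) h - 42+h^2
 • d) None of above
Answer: b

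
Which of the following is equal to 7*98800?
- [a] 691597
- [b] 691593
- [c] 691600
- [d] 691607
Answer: c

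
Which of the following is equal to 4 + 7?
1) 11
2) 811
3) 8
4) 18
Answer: 1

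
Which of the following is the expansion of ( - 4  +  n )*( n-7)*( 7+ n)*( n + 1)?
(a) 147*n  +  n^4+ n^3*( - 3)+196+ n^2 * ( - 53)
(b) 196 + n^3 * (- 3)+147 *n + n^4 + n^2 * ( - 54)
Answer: a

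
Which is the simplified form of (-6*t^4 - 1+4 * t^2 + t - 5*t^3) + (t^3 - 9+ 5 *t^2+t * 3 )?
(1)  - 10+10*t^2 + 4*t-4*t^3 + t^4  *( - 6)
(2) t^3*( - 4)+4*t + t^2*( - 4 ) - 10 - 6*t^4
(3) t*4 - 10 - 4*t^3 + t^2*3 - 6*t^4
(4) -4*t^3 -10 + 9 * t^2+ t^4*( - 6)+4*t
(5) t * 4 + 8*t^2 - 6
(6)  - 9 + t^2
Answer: 4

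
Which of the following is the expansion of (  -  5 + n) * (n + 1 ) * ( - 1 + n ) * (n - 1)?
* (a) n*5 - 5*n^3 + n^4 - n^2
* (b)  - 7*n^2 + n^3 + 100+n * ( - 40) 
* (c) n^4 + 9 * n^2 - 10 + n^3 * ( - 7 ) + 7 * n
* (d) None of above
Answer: d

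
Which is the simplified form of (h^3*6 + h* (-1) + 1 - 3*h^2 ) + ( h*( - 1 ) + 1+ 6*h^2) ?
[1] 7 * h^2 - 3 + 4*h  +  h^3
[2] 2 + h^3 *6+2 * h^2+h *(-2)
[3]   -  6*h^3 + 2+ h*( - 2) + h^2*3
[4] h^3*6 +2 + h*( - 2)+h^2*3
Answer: 4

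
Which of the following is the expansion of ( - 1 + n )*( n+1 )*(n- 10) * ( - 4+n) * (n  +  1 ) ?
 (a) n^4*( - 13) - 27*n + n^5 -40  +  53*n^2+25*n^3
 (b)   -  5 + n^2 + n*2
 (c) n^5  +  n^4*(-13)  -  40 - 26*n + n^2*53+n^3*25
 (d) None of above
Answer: c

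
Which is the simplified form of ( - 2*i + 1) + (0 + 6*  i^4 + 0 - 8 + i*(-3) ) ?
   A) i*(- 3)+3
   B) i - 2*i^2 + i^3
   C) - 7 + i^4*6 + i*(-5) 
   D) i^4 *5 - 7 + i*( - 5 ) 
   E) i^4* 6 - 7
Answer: C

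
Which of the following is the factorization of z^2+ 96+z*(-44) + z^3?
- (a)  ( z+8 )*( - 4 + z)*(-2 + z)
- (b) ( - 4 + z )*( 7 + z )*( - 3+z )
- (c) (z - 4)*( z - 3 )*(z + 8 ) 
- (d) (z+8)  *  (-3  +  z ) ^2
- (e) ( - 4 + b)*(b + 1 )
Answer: c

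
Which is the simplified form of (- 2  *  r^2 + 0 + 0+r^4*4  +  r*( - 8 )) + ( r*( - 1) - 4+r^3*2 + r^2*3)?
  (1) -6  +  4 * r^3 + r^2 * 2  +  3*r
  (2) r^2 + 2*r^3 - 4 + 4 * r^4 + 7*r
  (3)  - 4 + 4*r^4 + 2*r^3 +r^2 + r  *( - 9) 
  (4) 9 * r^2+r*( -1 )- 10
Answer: 3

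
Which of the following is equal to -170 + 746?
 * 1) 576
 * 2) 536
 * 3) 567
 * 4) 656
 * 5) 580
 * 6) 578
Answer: 1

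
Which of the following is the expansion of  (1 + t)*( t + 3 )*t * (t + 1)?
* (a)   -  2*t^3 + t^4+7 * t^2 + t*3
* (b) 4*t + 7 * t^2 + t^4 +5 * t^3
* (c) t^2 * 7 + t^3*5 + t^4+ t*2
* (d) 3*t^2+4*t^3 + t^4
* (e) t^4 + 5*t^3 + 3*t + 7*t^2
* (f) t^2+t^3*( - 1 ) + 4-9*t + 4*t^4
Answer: e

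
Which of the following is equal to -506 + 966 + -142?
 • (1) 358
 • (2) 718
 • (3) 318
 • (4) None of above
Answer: 3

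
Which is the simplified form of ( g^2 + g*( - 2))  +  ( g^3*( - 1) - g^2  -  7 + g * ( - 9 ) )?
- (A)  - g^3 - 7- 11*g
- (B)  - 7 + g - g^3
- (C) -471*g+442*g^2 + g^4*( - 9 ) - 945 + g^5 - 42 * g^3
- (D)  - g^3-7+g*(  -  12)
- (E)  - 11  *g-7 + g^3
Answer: A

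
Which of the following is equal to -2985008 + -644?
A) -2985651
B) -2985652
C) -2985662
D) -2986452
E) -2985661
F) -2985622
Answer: B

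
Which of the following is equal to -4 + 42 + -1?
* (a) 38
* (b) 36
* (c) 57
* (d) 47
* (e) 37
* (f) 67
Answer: e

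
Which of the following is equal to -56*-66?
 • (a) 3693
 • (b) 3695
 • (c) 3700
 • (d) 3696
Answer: d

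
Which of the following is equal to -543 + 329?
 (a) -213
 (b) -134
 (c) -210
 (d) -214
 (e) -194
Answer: d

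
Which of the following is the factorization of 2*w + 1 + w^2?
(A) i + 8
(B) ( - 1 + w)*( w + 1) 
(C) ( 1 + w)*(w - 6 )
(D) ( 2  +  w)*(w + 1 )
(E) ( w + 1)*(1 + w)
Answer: E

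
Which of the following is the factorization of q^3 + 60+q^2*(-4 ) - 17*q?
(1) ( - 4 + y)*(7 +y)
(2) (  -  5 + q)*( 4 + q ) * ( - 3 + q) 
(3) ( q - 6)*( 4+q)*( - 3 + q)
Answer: 2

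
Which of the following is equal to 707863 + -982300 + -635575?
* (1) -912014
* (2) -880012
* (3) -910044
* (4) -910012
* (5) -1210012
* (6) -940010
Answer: 4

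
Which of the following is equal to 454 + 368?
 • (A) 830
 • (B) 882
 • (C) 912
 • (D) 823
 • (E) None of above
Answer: E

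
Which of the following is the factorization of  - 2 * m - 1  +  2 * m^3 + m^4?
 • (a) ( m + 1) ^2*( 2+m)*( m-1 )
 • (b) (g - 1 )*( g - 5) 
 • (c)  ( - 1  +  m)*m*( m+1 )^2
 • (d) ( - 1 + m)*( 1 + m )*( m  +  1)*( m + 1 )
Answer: d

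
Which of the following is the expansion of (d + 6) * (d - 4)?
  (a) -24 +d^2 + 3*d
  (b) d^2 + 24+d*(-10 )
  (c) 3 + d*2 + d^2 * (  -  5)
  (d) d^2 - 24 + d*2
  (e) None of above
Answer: d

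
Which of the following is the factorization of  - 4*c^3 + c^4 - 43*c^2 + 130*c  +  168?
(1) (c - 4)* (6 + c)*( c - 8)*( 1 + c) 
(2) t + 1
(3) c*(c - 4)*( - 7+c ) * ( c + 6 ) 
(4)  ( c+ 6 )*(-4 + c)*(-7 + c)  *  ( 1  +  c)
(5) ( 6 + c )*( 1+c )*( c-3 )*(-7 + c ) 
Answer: 4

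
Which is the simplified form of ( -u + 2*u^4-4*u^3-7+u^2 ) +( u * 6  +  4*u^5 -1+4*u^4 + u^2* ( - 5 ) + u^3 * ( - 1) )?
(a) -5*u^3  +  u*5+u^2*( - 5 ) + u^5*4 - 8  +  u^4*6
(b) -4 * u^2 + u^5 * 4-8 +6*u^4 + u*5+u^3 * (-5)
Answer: b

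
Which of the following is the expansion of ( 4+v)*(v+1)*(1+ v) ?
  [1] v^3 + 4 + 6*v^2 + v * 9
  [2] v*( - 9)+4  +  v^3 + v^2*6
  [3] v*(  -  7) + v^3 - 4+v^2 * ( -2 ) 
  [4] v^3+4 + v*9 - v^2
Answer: 1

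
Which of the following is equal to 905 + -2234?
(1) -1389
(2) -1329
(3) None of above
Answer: 2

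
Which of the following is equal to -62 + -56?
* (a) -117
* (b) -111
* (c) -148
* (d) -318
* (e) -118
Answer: e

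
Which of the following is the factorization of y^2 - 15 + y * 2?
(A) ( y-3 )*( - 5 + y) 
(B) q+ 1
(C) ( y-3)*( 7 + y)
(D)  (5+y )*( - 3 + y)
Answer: D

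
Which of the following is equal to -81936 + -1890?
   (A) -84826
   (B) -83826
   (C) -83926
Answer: B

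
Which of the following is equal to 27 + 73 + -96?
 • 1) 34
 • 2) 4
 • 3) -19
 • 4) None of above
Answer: 2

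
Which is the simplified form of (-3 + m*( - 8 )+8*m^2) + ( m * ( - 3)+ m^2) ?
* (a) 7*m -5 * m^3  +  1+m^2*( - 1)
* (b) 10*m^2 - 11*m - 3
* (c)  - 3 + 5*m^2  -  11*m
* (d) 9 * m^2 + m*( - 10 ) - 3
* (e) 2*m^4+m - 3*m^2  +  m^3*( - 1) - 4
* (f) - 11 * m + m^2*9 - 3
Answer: f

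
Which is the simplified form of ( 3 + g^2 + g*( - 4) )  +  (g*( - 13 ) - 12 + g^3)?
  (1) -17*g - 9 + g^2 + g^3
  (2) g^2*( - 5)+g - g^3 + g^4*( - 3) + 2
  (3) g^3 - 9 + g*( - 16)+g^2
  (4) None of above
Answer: 1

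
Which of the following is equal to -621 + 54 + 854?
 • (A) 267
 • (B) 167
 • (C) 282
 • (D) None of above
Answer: D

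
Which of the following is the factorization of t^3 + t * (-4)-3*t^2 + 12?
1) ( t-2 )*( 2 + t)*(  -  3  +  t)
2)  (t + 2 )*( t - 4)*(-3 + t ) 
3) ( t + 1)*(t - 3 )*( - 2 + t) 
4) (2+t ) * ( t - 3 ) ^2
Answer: 1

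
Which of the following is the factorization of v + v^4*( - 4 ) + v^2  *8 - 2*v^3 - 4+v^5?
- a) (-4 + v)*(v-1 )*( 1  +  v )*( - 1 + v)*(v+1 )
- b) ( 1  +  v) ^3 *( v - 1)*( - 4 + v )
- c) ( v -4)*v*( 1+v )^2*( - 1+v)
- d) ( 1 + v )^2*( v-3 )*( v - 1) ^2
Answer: a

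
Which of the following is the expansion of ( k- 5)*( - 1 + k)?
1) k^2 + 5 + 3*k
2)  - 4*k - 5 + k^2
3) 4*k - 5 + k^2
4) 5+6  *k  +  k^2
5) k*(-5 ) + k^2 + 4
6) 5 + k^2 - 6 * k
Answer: 6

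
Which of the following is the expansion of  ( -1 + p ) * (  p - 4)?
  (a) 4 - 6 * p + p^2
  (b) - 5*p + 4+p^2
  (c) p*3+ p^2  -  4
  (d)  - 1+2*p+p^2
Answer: b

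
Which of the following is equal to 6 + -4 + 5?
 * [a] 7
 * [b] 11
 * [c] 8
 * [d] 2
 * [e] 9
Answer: a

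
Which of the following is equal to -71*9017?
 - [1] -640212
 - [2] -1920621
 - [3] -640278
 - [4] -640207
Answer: 4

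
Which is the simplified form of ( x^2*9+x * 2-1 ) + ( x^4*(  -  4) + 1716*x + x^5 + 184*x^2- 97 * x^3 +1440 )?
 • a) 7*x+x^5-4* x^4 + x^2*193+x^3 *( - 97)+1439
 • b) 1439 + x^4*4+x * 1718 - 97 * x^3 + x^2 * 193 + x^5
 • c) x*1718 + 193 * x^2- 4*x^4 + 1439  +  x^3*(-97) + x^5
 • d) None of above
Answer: c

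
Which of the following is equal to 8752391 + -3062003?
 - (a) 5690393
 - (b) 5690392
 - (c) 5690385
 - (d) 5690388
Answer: d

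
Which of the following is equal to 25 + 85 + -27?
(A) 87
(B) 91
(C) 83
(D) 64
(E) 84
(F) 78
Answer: C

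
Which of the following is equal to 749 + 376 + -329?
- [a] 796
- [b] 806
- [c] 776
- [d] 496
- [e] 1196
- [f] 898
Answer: a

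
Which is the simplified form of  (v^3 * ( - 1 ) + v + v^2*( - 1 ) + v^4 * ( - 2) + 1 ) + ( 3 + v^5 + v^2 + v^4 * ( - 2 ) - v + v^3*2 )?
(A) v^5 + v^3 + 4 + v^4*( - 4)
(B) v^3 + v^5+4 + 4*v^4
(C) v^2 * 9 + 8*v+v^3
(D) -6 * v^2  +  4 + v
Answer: A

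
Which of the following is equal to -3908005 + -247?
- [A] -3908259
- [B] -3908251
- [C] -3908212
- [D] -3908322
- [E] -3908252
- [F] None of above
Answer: E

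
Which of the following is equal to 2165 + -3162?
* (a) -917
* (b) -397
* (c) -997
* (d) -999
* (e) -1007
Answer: c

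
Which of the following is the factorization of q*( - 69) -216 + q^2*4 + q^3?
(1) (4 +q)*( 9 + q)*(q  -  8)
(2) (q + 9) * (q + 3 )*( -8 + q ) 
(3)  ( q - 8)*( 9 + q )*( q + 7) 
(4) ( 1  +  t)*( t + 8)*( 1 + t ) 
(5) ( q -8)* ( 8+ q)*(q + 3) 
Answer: 2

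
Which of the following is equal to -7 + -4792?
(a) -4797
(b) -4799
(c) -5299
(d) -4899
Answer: b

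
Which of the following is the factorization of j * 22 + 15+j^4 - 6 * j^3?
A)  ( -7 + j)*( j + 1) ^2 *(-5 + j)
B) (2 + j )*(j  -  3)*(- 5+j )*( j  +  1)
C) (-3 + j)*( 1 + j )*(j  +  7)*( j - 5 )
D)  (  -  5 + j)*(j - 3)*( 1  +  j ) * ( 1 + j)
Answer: D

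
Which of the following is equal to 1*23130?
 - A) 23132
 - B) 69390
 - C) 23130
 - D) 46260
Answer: C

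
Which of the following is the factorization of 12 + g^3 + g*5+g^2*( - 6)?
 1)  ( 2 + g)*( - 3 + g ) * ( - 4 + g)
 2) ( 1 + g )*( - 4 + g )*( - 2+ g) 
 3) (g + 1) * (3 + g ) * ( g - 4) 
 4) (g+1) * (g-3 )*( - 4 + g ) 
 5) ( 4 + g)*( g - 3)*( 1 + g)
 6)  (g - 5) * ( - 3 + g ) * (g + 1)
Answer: 4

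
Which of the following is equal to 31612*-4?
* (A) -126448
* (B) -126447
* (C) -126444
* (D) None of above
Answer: A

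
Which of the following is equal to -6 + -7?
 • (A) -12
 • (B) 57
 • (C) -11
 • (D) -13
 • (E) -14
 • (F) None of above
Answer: D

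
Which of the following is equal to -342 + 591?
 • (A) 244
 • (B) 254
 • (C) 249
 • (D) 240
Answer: C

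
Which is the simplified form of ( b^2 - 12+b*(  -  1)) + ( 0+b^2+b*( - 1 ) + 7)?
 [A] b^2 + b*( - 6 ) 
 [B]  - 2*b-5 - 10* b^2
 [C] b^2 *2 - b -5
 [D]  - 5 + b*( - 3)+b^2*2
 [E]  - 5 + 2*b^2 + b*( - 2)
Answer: E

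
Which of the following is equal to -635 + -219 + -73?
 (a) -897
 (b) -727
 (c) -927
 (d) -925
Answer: c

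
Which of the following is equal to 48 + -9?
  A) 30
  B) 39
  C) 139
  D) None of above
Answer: B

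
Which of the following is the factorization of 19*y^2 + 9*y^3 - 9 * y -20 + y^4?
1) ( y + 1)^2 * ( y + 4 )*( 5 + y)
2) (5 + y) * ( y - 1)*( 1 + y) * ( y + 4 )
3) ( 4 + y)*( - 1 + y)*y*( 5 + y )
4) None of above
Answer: 2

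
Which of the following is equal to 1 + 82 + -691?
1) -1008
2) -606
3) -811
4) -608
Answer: 4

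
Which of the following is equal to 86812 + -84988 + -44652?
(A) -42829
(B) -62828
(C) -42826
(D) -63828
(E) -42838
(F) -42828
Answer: F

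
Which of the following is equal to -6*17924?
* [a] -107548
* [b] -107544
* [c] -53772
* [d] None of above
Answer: b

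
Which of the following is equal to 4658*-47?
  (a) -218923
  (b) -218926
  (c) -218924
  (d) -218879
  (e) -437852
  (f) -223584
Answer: b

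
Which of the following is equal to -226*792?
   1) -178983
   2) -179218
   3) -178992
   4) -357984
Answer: 3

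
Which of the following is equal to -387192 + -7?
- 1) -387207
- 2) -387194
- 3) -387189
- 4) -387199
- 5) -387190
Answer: 4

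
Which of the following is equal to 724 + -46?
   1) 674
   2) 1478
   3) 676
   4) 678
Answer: 4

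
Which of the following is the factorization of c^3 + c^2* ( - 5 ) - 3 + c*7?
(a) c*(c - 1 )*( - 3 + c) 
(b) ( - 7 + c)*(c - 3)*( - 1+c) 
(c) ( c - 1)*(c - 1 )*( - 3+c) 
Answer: c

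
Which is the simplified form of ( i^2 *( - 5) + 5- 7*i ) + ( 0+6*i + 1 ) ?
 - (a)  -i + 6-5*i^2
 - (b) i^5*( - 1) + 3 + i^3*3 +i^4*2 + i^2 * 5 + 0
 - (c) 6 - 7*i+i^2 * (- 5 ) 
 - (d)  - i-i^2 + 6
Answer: a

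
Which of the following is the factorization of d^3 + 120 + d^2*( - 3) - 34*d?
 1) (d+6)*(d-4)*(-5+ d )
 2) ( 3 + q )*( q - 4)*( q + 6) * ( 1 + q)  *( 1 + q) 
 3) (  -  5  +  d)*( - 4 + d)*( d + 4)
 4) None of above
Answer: 1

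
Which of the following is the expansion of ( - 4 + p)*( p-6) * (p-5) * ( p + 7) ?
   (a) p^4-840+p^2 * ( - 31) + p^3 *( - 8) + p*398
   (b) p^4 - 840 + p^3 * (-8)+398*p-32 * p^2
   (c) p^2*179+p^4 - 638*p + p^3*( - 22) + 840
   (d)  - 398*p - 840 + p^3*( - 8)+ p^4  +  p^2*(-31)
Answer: a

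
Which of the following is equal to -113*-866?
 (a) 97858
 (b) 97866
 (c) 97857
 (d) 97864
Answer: a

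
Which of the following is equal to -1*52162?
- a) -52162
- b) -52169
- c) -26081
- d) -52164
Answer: a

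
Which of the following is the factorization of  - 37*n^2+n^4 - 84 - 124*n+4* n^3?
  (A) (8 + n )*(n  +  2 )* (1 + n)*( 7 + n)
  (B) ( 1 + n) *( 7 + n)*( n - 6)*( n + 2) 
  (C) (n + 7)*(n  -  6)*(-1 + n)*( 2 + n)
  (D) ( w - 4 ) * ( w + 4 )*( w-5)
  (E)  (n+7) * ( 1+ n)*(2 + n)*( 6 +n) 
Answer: B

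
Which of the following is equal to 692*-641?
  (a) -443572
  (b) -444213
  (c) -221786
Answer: a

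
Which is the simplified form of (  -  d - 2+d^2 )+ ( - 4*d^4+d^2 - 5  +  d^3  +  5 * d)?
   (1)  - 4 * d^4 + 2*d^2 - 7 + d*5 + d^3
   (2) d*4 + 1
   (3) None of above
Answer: 3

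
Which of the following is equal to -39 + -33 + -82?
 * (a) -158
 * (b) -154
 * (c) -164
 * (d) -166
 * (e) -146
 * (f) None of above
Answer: b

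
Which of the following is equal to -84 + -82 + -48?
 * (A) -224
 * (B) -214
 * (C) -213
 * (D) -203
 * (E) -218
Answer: B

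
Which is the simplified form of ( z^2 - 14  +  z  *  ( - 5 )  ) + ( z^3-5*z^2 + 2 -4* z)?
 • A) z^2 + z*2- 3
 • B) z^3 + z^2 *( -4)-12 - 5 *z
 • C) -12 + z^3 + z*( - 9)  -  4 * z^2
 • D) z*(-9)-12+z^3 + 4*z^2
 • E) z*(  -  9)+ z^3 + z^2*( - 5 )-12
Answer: C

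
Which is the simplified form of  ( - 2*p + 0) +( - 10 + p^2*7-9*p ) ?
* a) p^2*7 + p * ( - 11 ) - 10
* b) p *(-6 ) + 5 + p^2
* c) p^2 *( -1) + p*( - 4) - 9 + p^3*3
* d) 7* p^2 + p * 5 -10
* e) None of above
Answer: a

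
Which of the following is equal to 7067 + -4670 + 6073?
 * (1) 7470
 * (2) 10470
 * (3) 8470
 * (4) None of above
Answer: 3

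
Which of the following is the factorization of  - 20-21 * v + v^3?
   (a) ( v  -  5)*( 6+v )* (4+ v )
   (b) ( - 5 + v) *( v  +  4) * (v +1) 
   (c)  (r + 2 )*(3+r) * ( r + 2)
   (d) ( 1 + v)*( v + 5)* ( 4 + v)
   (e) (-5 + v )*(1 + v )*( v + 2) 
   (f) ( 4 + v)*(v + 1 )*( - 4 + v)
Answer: b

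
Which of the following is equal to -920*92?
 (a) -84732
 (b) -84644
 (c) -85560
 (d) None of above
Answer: d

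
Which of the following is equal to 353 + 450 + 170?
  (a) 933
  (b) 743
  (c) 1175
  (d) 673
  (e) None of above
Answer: e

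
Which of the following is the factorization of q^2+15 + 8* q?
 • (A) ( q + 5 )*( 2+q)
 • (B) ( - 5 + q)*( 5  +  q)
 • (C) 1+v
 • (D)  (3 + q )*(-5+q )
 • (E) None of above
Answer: E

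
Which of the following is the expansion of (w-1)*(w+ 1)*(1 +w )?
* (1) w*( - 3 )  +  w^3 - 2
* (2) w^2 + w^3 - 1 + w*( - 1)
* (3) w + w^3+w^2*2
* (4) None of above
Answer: 2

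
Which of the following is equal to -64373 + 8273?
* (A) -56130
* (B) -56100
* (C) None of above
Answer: B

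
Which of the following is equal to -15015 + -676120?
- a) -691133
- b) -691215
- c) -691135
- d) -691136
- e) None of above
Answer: c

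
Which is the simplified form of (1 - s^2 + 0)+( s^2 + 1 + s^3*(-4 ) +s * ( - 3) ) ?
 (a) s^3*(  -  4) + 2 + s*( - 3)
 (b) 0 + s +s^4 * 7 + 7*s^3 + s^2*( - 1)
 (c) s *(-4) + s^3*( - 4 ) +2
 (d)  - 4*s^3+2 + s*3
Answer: a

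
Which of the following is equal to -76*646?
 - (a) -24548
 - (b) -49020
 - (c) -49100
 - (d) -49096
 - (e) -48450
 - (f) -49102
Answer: d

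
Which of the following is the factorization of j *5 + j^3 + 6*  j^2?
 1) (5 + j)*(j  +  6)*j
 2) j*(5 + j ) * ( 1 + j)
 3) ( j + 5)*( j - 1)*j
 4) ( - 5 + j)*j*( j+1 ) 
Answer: 2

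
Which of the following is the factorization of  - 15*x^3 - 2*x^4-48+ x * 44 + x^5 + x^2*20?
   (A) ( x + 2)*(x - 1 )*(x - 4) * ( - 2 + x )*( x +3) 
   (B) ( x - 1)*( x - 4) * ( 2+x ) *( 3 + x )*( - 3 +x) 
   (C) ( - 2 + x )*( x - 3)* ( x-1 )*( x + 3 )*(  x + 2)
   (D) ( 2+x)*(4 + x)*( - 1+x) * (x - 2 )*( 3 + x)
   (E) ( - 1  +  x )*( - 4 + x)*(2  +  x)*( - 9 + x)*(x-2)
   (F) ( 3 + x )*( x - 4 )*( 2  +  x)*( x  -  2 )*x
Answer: A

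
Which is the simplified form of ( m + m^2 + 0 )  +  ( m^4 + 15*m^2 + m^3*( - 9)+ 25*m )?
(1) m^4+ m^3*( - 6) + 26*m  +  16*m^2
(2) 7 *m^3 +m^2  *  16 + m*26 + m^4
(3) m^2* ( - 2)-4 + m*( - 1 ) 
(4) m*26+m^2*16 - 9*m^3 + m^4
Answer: 4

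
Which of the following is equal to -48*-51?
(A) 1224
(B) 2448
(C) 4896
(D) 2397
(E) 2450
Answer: B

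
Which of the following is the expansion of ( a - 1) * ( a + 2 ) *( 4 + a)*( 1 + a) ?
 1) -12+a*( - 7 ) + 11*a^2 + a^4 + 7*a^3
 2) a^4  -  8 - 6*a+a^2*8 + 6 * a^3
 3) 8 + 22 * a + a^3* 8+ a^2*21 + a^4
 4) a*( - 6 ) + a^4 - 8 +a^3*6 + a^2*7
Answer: 4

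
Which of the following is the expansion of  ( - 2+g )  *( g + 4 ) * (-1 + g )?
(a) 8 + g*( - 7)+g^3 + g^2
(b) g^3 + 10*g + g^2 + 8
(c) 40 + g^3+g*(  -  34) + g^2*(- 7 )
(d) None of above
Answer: d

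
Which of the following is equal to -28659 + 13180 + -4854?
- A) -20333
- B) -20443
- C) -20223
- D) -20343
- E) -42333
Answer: A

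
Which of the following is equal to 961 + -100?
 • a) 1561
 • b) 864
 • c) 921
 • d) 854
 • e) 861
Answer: e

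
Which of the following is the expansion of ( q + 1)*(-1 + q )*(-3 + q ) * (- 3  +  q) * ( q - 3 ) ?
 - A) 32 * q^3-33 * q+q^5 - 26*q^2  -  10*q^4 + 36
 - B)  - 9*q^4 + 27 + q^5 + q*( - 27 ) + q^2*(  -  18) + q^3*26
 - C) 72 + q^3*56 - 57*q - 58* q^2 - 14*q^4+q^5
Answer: B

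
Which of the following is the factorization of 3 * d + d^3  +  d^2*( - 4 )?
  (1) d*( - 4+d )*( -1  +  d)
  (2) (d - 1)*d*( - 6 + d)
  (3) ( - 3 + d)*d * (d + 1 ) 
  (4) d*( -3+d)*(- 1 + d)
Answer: 4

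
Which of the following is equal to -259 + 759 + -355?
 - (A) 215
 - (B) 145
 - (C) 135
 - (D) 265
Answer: B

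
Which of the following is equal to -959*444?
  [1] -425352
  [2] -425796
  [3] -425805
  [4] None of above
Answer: 2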